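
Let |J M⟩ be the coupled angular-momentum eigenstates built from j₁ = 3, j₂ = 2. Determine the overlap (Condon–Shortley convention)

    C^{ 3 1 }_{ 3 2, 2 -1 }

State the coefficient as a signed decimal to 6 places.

+0.500000  (= +√(1/4))

j₁+j₂−J=2  J+j₁−j₂=4  J−j₁+j₂=2  j₁+j₂+J+1=9
(j₁±m₁, j₂±m₂, J±M) = (5,1,1,3,4,2)
P² = 64
sum k=0..1:
  [0] +1/12 = 1/12
  [1] −1/48 = -1/48
S = 1/16
C² = P²·S² = 1/4 ; C = +0.500000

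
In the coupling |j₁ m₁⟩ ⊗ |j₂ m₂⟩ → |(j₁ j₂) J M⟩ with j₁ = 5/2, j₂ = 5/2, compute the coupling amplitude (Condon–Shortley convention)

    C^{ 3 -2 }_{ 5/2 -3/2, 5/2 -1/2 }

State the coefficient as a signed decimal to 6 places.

j₁+j₂−J=2  J+j₁−j₂=3  J−j₁+j₂=3  j₁+j₂+J+1=9
(j₁±m₁, j₂±m₂, J±M) = (1,4,2,3,1,5)
P² = 48
sum k=1..2:
  [1] −1/12 = -1/12
  [2] +1/24 = 1/24
S = -1/24
C² = P²·S² = 1/12 ; C = -0.288675

-0.288675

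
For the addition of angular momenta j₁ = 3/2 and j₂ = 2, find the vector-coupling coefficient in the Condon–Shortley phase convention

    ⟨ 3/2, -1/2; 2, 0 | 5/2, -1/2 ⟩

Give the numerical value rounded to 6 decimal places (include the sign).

√[6·1!2!3!/7! · 1!2!2!2!2!3!] = √(48/35)
  +(−1)^0/∏(0,1,2,2,0,1)! = 1/4  (running 1/4)
  +(−1)^1/∏(1,0,1,1,1,2)! = -1/2  (running -1/4)
⟨..|..⟩ = √(48/35)·(-1/4) = -0.292770

-0.292770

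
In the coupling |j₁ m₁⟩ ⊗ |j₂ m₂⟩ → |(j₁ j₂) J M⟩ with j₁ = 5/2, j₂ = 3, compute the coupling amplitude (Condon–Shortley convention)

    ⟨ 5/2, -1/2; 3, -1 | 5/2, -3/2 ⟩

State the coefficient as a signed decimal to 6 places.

j₁+j₂−J=3  J+j₁−j₂=2  J−j₁+j₂=3  j₁+j₂+J+1=9
(j₁±m₁, j₂±m₂, J±M) = (2,3,2,4,1,4)
P² = 576/35
sum k=1..2:
  [1] −1/8 = -1/8
  [2] +1/12 = 1/12
S = -1/24
C² = P²·S² = 1/35 ; C = -0.169031

−√(1/35) ≈ -0.169031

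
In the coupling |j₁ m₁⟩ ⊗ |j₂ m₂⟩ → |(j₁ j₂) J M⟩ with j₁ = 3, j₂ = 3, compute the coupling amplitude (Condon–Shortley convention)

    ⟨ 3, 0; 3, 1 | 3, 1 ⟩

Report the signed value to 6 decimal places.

+0.408248  (= +√(1/6))

j₁+j₂−J=3  J+j₁−j₂=3  J−j₁+j₂=3  j₁+j₂+J+1=10
(j₁±m₁, j₂±m₂, J±M) = (3,3,4,2,4,2)
P² = 864/25
sum k=1..3:
  [1] −1/24 = -1/24
  [2] +1/8 = 1/8
  [3] −1/72 = -1/72
S = 5/72
C² = P²·S² = 1/6 ; C = +0.408248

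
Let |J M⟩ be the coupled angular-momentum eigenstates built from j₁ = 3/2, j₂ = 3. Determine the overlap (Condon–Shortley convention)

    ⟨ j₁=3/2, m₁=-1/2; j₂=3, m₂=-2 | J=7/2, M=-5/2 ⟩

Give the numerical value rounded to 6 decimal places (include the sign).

+0.377964

√[8·1!2!5!/9! · 1!2!1!5!1!6!] = √(6400/7)
  +(−1)^0/∏(0,1,2,1,0,4)! = 1/48  (running 1/48)
  +(−1)^1/∏(1,0,1,0,1,5)! = -1/120  (running 1/80)
⟨..|..⟩ = √(6400/7)·(1/80) = +0.377964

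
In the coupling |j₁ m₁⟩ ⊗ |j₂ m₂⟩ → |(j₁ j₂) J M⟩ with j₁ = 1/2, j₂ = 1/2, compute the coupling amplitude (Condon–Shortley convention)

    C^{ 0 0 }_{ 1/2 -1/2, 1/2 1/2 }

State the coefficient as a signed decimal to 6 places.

−√(1/2) = -0.707107

triangle: 1!*0!*0!/2! = 1/2
(j±m)!: 0!*1!*1!*0!*0!*0! = 1
prefactor² = (2J+1)*Δ*N² = 1/2
  k=1: −1/(1!*0!*0!*0!*0!*0!) = -1
Σ = -1  ⇒  CG² = 1/2*(-1)² = 1/2
CG = −√(1/2) = -0.707107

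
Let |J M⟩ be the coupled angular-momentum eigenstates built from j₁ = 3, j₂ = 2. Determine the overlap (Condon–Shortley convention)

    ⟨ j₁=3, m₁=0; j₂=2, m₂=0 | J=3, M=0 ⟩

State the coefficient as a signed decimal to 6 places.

-0.516398  (= −√(4/15))

√[7·2!4!2!/9! · 3!3!2!2!3!3!] = √(48/5)
  +(−1)^0/∏(0,2,3,2,1,0)! = 1/24  (running 1/24)
  +(−1)^1/∏(1,1,2,1,2,1)! = -1/4  (running -5/24)
  +(−1)^2/∏(2,0,1,0,3,2)! = 1/24  (running -1/6)
⟨..|..⟩ = √(48/5)·(-1/6) = -0.516398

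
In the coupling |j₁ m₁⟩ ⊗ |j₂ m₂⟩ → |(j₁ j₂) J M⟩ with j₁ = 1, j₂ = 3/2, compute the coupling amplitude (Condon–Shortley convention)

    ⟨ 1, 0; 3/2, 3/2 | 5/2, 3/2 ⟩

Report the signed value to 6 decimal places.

triangle: 0!·2!·3!/6! = 12/720
(j±m)!: 1!·1!·3!·0!·4!·1! = 144
prefactor² = (2J+1)·Δ·N² = 72/5
  k=0: +1/(0!·0!·1!·3!·1!·0!) = 1/6
Σ = 1/6  ⇒  CG² = 72/5·1/6² = 2/5
CG = +√(2/5) = +0.632456

+√(2/5) ≈ +0.632456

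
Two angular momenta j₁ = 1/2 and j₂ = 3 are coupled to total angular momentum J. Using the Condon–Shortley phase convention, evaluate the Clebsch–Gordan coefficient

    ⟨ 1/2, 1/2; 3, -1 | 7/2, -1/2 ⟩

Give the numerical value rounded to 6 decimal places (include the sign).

j₁+j₂−J=0  J+j₁−j₂=1  J−j₁+j₂=6  j₁+j₂+J+1=8
(j₁±m₁, j₂±m₂, J±M) = (1,0,2,4,3,4)
P² = 6912/7
sum k=0..0:
  [0] +1/48 = 1/48
S = 1/48
C² = P²·S² = 3/7 ; C = +0.654654

+√(3/7) ≈ +0.654654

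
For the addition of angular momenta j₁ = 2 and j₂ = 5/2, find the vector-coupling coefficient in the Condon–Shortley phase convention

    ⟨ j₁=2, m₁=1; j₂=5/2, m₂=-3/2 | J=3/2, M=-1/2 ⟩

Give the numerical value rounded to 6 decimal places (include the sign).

-0.138013

triangle: 3!·1!·2!/7! = 12/5040
(j±m)!: 3!·1!·1!·4!·1!·2! = 288
prefactor² = (2J+1)·Δ·N² = 96/35
  k=0: +1/(0!·3!·1!·1!·0!·1!) = 1/6
  k=1: −1/(1!·2!·0!·0!·1!·2!) = -1/4
Σ = -1/12  ⇒  CG² = 96/35·(-1/12)² = 2/105
CG = −√(2/105) = -0.138013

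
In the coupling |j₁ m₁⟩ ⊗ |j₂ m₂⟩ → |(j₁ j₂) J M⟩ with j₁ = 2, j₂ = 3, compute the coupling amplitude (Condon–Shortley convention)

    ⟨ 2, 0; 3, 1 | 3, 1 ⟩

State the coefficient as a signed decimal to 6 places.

j₁+j₂−J=2  J+j₁−j₂=2  J−j₁+j₂=4  j₁+j₂+J+1=9
(j₁±m₁, j₂±m₂, J±M) = (2,2,4,2,4,2)
P² = 256/15
sum k=0..2:
  [0] +1/96 = 1/96
  [1] −1/6 = -1/6
  [2] +1/16 = 1/16
S = -3/32
C² = P²·S² = 3/20 ; C = -0.387298

−√(3/20) = -0.387298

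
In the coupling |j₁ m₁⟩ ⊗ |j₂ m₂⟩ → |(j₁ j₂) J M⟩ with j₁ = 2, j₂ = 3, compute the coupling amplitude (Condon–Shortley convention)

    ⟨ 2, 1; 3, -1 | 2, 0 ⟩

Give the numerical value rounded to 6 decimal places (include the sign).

-0.377964

j₁+j₂−J=3  J+j₁−j₂=1  J−j₁+j₂=3  j₁+j₂+J+1=8
(j₁±m₁, j₂±m₂, J±M) = (3,1,2,4,2,2)
P² = 36/7
sum k=0..1:
  [0] +1/12 = 1/12
  [1] −1/4 = -1/4
S = -1/6
C² = P²·S² = 1/7 ; C = -0.377964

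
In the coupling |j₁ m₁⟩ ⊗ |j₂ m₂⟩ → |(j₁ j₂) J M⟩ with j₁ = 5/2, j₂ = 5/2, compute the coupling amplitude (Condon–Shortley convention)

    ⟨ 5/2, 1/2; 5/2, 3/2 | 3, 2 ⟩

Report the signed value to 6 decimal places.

−√(1/12) = -0.288675

triangle: 2!·3!·3!/9! = 72/362880
(j±m)!: 3!·2!·4!·1!·5!·1! = 34560
prefactor² = (2J+1)·Δ·N² = 48
  k=1: −1/(1!·1!·1!·3!·2!·0!) = -1/12
  k=2: +1/(2!·0!·0!·2!·3!·1!) = 1/24
Σ = -1/24  ⇒  CG² = 48·(-1/24)² = 1/12
CG = −√(1/12) = -0.288675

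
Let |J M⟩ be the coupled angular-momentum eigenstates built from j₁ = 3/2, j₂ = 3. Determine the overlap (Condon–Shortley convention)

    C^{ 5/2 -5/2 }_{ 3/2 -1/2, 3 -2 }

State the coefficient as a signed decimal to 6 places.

j₁+j₂−J=2  J+j₁−j₂=1  J−j₁+j₂=4  j₁+j₂+J+1=8
(j₁±m₁, j₂±m₂, J±M) = (1,2,1,5,0,5)
P² = 1440/7
sum k=1..1:
  [1] −1/24 = -1/24
S = -1/24
C² = P²·S² = 5/14 ; C = -0.597614

−√(5/14) ≈ -0.597614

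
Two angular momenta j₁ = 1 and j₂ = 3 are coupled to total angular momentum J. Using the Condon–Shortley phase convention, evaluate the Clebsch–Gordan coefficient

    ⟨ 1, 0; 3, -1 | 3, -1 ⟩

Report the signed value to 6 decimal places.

triangle: 1!×1!×5!/8! = 120/40320
(j±m)!: 1!×1!×2!×4!×2!×4! = 2304
prefactor² = (2J+1)×Δ×N² = 48
  k=0: +1/(0!×1!×1!×2!×0!×3!) = 1/12
  k=1: −1/(1!×0!×0!×1!×1!×4!) = -1/24
Σ = 1/24  ⇒  CG² = 48×1/24² = 1/12
CG = +√(1/12) = +0.288675

+0.288675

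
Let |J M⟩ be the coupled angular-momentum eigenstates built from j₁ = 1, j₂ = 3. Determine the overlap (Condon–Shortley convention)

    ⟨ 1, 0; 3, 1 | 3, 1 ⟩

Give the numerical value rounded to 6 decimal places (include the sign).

−√(1/12) ≈ -0.288675

triangle: 1!·1!·5!/8! = 120/40320
(j±m)!: 1!·1!·4!·2!·4!·2! = 2304
prefactor² = (2J+1)·Δ·N² = 48
  k=0: +1/(0!·1!·1!·4!·0!·1!) = 1/24
  k=1: −1/(1!·0!·0!·3!·1!·2!) = -1/12
Σ = -1/24  ⇒  CG² = 48·(-1/24)² = 1/12
CG = −√(1/12) = -0.288675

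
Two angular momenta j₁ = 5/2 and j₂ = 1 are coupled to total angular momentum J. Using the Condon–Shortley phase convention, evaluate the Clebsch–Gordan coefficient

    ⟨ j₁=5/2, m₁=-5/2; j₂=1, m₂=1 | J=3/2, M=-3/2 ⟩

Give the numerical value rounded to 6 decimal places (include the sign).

j₁+j₂−J=2  J+j₁−j₂=3  J−j₁+j₂=0  j₁+j₂+J+1=6
(j₁±m₁, j₂±m₂, J±M) = (0,5,2,0,0,3)
P² = 96
sum k=2..2:
  [2] +1/12 = 1/12
S = 1/12
C² = P²·S² = 2/3 ; C = +0.816497

+√(2/3) ≈ +0.816497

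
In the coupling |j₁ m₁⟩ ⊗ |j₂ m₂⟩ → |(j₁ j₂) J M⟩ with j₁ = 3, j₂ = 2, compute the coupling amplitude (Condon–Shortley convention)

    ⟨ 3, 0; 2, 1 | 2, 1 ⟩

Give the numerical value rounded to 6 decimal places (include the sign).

j₁+j₂−J=3  J+j₁−j₂=3  J−j₁+j₂=1  j₁+j₂+J+1=8
(j₁±m₁, j₂±m₂, J±M) = (3,3,3,1,3,1)
P² = 81/14
sum k=2..3:
  [2] +1/4 = 1/4
  [3] −1/36 = -1/36
S = 2/9
C² = P²·S² = 2/7 ; C = +0.534522

+0.534522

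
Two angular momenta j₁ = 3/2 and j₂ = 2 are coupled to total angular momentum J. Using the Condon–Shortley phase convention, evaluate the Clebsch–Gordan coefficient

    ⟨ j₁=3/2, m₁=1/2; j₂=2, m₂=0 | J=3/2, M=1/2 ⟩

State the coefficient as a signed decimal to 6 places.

j₁+j₂−J=2  J+j₁−j₂=1  J−j₁+j₂=2  j₁+j₂+J+1=6
(j₁±m₁, j₂±m₂, J±M) = (2,1,2,2,2,1)
P² = 16/45
sum k=0..1:
  [0] +1/4 = 1/4
  [1] −1/1 = -1
S = -3/4
C² = P²·S² = 1/5 ; C = -0.447214

-0.447214  (= −√(1/5))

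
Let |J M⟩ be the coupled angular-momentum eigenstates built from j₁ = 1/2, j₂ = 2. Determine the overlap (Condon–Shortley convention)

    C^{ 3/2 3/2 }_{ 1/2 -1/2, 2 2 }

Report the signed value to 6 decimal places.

triangle: 1!×0!×3!/5! = 6/120
(j±m)!: 0!×1!×4!×0!×3!×0! = 144
prefactor² = (2J+1)×Δ×N² = 144/5
  k=1: −1/(1!×0!×0!×3!×0!×0!) = -1/6
Σ = -1/6  ⇒  CG² = 144/5×(-1/6)² = 4/5
CG = −√(4/5) = -0.894427

-0.894427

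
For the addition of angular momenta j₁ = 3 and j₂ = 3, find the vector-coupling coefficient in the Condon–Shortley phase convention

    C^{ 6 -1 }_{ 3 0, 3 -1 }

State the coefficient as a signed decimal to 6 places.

triangle: 0!×6!×6!/13! = 518400/6227020800
(j±m)!: 3!×3!×2!×4!×5!×7! = 1045094400
prefactor² = (2J+1)×Δ×N² = 12441600/11
  k=0: +1/(0!×0!×3!×2!×3!×4!) = 1/1728
Σ = 1/1728  ⇒  CG² = 12441600/11×1/1728² = 25/66
CG = +√(25/66) = +0.615457

+√(25/66) = +0.615457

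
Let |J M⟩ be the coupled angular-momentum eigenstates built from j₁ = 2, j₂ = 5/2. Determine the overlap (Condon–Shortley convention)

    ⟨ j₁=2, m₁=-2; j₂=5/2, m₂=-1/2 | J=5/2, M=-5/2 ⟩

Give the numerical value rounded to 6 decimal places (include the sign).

+0.462910

triangle: 2!×2!×3!/8! = 24/40320
(j±m)!: 0!×4!×2!×3!×0!×5! = 34560
prefactor² = (2J+1)×Δ×N² = 864/7
  k=2: +1/(2!×0!×2!×0!×0!×3!) = 1/24
Σ = 1/24  ⇒  CG² = 864/7×1/24² = 3/14
CG = +√(3/14) = +0.462910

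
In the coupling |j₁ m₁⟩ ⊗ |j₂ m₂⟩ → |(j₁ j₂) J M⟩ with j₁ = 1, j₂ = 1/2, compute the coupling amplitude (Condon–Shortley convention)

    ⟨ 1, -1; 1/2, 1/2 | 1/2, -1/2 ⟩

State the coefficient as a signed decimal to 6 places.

√[2·1!1!0!/3! · 0!2!1!0!0!1!] = √(2/3)
  +(−1)^1/∏(1,0,1,0,0,0)! = -1  (running -1)
⟨..|..⟩ = √(2/3)·(-1) = -0.816497

-0.816497  (= −√(2/3))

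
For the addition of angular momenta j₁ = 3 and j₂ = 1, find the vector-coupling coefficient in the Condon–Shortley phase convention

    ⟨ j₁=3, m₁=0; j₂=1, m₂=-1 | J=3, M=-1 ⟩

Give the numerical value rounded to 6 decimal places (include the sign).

+√(1/2) = +0.707107

triangle: 1!·5!·1!/8! = 120/40320
(j±m)!: 3!·3!·0!·2!·2!·4! = 3456
prefactor² = (2J+1)·Δ·N² = 72
  k=0: +1/(0!·1!·3!·0!·2!·1!) = 1/12
Σ = 1/12  ⇒  CG² = 72·1/12² = 1/2
CG = +√(1/2) = +0.707107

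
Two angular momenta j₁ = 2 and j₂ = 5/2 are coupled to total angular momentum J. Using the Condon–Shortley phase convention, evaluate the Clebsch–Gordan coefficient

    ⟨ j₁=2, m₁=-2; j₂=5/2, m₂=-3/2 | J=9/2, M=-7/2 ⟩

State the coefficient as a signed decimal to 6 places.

+√(5/9) = +0.745356

triangle: 0!×4!×5!/10! = 2880/3628800
(j±m)!: 0!×4!×1!×4!×1!×8! = 23224320
prefactor² = (2J+1)×Δ×N² = 184320
  k=0: +1/(0!×0!×4!×1!×0!×4!) = 1/576
Σ = 1/576  ⇒  CG² = 184320×1/576² = 5/9
CG = +√(5/9) = +0.745356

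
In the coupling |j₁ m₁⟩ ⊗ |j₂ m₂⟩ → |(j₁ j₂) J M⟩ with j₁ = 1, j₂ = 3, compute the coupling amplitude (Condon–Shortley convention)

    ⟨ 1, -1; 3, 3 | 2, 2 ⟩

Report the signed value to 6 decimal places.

+0.845154  (= +√(5/7))

triangle: 2!*0!*4!/7! = 48/5040
(j±m)!: 0!*2!*6!*0!*4!*0! = 34560
prefactor² = (2J+1)*Δ*N² = 11520/7
  k=2: +1/(2!*0!*0!*4!*0!*0!) = 1/48
Σ = 1/48  ⇒  CG² = 11520/7*1/48² = 5/7
CG = +√(5/7) = +0.845154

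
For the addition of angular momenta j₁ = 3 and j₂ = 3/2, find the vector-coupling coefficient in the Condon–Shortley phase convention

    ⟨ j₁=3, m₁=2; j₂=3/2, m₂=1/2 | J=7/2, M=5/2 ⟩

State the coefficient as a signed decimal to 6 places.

triangle: 1!*5!*2!/9! = 240/362880
(j±m)!: 5!*1!*2!*1!*6!*1! = 172800
prefactor² = (2J+1)*Δ*N² = 6400/7
  k=0: +1/(0!*1!*1!*2!*4!*0!) = 1/48
  k=1: −1/(1!*0!*0!*1!*5!*1!) = -1/120
Σ = 1/80  ⇒  CG² = 6400/7*1/80² = 1/7
CG = +√(1/7) = +0.377964

+0.377964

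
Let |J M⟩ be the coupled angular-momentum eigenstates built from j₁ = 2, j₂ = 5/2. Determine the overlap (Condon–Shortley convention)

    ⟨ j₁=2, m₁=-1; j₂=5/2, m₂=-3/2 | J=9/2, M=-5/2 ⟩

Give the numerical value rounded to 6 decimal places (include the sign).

+√(5/9) = +0.745356

j₁+j₂−J=0  J+j₁−j₂=4  J−j₁+j₂=5  j₁+j₂+J+1=10
(j₁±m₁, j₂±m₂, J±M) = (1,3,1,4,2,7)
P² = 11520
sum k=0..0:
  [0] +1/144 = 1/144
S = 1/144
C² = P²·S² = 5/9 ; C = +0.745356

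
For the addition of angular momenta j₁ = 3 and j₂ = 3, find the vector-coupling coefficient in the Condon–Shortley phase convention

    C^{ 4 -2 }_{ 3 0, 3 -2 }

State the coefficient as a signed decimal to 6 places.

+0.139573  (= +√(3/154))

triangle: 2!·4!·4!/11! = 1152/39916800
(j±m)!: 3!·3!·1!·5!·2!·6! = 6220800
prefactor² = (2J+1)·Δ·N² = 124416/77
  k=0: +1/(0!·2!·3!·1!·1!·3!) = 1/72
  k=1: −1/(1!·1!·2!·0!·2!·4!) = -1/96
Σ = 1/288  ⇒  CG² = 124416/77·1/288² = 3/154
CG = +√(3/154) = +0.139573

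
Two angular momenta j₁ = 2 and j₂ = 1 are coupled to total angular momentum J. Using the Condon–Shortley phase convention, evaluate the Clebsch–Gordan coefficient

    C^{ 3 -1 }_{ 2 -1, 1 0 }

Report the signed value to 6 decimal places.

+√(8/15) = +0.730297

√[7·0!4!2!/7! · 1!3!1!1!2!4!] = √(96/5)
  +(−1)^0/∏(0,0,3,1,1,1)! = 1/6  (running 1/6)
⟨..|..⟩ = √(96/5)·(1/6) = +0.730297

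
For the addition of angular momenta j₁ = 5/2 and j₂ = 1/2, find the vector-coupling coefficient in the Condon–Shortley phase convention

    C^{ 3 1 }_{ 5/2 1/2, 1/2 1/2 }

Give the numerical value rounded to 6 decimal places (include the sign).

+0.816497

√[7·0!5!1!/7! · 3!2!1!0!4!2!] = √(96)
  +(−1)^0/∏(0,0,2,1,3,0)! = 1/12  (running 1/12)
⟨..|..⟩ = √(96)·(1/12) = +0.816497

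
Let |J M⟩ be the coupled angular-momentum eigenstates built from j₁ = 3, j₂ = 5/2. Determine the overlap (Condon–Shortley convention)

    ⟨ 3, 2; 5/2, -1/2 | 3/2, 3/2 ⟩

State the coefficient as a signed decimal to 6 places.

-0.534522  (= −√(2/7))

triangle: 4!*2!*1!/8! = 48/40320
(j±m)!: 5!*1!*2!*3!*3!*0! = 8640
prefactor² = (2J+1)*Δ*N² = 288/7
  k=1: −1/(1!*3!*0!*1!*2!*0!) = -1/12
Σ = -1/12  ⇒  CG² = 288/7*(-1/12)² = 2/7
CG = −√(2/7) = -0.534522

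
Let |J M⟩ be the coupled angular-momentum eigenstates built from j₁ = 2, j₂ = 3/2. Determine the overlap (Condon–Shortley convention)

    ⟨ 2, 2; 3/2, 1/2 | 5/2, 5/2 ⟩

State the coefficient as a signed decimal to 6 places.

j₁+j₂−J=1  J+j₁−j₂=3  J−j₁+j₂=2  j₁+j₂+J+1=7
(j₁±m₁, j₂±m₂, J±M) = (4,0,2,1,5,0)
P² = 576/7
sum k=0..0:
  [0] +1/12 = 1/12
S = 1/12
C² = P²·S² = 4/7 ; C = +0.755929

+0.755929  (= +√(4/7))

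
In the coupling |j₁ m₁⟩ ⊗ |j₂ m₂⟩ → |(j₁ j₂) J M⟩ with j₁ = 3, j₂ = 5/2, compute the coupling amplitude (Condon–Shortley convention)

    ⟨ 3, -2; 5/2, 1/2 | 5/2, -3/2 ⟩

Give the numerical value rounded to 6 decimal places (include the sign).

triangle: 3!*3!*2!/9! = 72/362880
(j±m)!: 1!*5!*3!*2!*1!*4! = 34560
prefactor² = (2J+1)*Δ*N² = 288/7
  k=2: +1/(2!*1!*3!*1!*0!*1!) = 1/12
  k=3: −1/(3!*0!*2!*0!*1!*2!) = -1/24
Σ = 1/24  ⇒  CG² = 288/7*1/24² = 1/14
CG = +√(1/14) = +0.267261

+0.267261  (= +√(1/14))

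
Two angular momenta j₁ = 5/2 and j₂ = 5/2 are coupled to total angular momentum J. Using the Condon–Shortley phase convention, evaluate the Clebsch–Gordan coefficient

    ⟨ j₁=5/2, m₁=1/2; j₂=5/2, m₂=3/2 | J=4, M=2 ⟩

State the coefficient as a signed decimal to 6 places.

√[9·1!4!4!/10! · 3!2!4!1!6!2!] = √(20736/35)
  +(−1)^0/∏(0,1,2,4,2,0)! = 1/96  (running 1/96)
  +(−1)^1/∏(1,0,1,3,3,1)! = -1/36  (running -5/288)
⟨..|..⟩ = √(20736/35)·(-5/288) = -0.422577

−√(5/28) = -0.422577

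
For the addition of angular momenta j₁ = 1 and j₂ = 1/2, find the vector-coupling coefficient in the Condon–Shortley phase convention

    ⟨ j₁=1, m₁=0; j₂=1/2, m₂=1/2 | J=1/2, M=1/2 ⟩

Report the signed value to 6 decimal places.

-0.577350  (= −√(1/3))

j₁+j₂−J=1  J+j₁−j₂=1  J−j₁+j₂=0  j₁+j₂+J+1=3
(j₁±m₁, j₂±m₂, J±M) = (1,1,1,0,1,0)
P² = 1/3
sum k=1..1:
  [1] −1/1 = -1
S = -1
C² = P²·S² = 1/3 ; C = -0.577350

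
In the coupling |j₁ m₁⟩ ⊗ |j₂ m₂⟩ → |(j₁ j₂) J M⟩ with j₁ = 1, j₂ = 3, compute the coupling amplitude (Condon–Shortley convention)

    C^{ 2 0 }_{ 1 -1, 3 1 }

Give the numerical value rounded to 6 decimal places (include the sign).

+√(2/7) ≈ +0.534522

j₁+j₂−J=2  J+j₁−j₂=0  J−j₁+j₂=4  j₁+j₂+J+1=7
(j₁±m₁, j₂±m₂, J±M) = (0,2,4,2,2,2)
P² = 128/7
sum k=2..2:
  [2] +1/8 = 1/8
S = 1/8
C² = P²·S² = 2/7 ; C = +0.534522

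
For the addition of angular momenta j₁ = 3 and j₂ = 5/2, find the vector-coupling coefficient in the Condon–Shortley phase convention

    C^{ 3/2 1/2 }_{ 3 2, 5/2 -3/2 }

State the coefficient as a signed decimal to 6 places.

triangle: 4!×2!×1!/8! = 48/40320
(j±m)!: 5!×1!×1!×4!×2!×1! = 5760
prefactor² = (2J+1)×Δ×N² = 192/7
  k=0: +1/(0!×4!×1!×1!×1!×0!) = 1/24
  k=1: −1/(1!×3!×0!×0!×2!×1!) = -1/12
Σ = -1/24  ⇒  CG² = 192/7×(-1/24)² = 1/21
CG = −√(1/21) = -0.218218

−√(1/21) = -0.218218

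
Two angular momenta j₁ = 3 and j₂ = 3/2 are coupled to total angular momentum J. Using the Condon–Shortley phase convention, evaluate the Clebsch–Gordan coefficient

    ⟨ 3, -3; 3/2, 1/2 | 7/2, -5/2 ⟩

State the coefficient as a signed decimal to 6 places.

−√(8/21) ≈ -0.617213

√[8·1!5!2!/9! · 0!6!2!1!1!6!] = √(38400/7)
  +(−1)^1/∏(1,0,5,1,0,1)! = -1/120  (running -1/120)
⟨..|..⟩ = √(38400/7)·(-1/120) = -0.617213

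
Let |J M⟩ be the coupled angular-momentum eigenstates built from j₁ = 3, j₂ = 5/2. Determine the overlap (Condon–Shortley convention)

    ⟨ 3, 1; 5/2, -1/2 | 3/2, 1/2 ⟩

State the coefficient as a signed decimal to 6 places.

−√(1/105) ≈ -0.097590

j₁+j₂−J=4  J+j₁−j₂=2  J−j₁+j₂=1  j₁+j₂+J+1=8
(j₁±m₁, j₂±m₂, J±M) = (4,2,2,3,2,1)
P² = 192/35
sum k=1..2:
  [1] −1/6 = -1/6
  [2] +1/8 = 1/8
S = -1/24
C² = P²·S² = 1/105 ; C = -0.097590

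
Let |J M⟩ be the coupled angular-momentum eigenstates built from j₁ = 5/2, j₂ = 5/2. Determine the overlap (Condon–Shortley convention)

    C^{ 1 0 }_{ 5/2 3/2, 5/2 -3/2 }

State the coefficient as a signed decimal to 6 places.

√[3·4!1!1!/7! · 4!1!1!4!1!1!] = √(288/35)
  +(−1)^0/∏(0,4,1,1,0,0)! = 1/24  (running 1/24)
  +(−1)^1/∏(1,3,0,0,1,1)! = -1/6  (running -1/8)
⟨..|..⟩ = √(288/35)·(-1/8) = -0.358569

-0.358569  (= −√(9/70))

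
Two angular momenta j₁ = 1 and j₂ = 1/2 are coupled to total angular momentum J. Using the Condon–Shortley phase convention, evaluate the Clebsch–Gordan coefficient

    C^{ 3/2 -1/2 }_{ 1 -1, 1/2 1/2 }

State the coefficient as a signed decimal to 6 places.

+√(1/3) = +0.577350

j₁+j₂−J=0  J+j₁−j₂=2  J−j₁+j₂=1  j₁+j₂+J+1=4
(j₁±m₁, j₂±m₂, J±M) = (0,2,1,0,1,2)
P² = 4/3
sum k=0..0:
  [0] +1/2 = 1/2
S = 1/2
C² = P²·S² = 1/3 ; C = +0.577350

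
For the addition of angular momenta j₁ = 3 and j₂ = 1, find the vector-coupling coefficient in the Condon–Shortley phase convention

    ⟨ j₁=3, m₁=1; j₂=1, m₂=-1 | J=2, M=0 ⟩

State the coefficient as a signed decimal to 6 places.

+√(2/7) = +0.534522

j₁+j₂−J=2  J+j₁−j₂=4  J−j₁+j₂=0  j₁+j₂+J+1=7
(j₁±m₁, j₂±m₂, J±M) = (4,2,0,2,2,2)
P² = 128/7
sum k=0..0:
  [0] +1/8 = 1/8
S = 1/8
C² = P²·S² = 2/7 ; C = +0.534522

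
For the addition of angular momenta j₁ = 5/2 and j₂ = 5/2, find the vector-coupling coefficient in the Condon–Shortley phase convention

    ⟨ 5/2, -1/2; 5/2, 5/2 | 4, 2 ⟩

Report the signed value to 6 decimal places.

-0.566947  (= −√(9/28))

j₁+j₂−J=1  J+j₁−j₂=4  J−j₁+j₂=4  j₁+j₂+J+1=10
(j₁±m₁, j₂±m₂, J±M) = (2,3,5,0,6,2)
P² = 20736/7
sum k=1..1:
  [1] −1/96 = -1/96
S = -1/96
C² = P²·S² = 9/28 ; C = -0.566947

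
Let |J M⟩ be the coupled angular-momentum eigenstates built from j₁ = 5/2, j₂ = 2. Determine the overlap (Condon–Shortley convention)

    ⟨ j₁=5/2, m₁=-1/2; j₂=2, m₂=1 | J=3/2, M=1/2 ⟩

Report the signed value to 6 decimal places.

triangle: 3!×2!×1!/7! = 12/5040
(j±m)!: 2!×3!×3!×1!×2!×1! = 144
prefactor² = (2J+1)×Δ×N² = 48/35
  k=2: +1/(2!×1!×1!×1!×1!×0!) = 1/2
  k=3: −1/(3!×0!×0!×0!×2!×1!) = -1/12
Σ = 5/12  ⇒  CG² = 48/35×5/12² = 5/21
CG = +√(5/21) = +0.487950

+√(5/21) = +0.487950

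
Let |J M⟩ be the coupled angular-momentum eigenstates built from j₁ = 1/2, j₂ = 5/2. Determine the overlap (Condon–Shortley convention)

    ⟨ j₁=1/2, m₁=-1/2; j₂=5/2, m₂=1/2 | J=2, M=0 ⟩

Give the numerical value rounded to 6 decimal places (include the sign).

√[5·1!0!4!/6! · 0!1!3!2!2!2!] = √(8)
  +(−1)^1/∏(1,0,0,2,0,2)! = -1/4  (running -1/4)
⟨..|..⟩ = √(8)·(-1/4) = -0.707107

−√(1/2) ≈ -0.707107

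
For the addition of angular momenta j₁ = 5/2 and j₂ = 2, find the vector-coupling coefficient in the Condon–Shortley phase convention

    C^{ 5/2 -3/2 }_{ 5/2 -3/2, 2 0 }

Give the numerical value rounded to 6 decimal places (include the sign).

triangle: 2!×3!×2!/8! = 24/40320
(j±m)!: 1!×4!×2!×2!×1!×4! = 2304
prefactor² = (2J+1)×Δ×N² = 288/35
  k=1: −1/(1!×1!×3!×1!×0!×1!) = -1/6
  k=2: +1/(2!×0!×2!×0!×1!×2!) = 1/8
Σ = -1/24  ⇒  CG² = 288/35×(-1/24)² = 1/70
CG = −√(1/70) = -0.119523

−√(1/70) = -0.119523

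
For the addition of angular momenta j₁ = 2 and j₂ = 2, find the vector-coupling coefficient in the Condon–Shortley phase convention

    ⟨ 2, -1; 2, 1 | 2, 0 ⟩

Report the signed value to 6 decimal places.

j₁+j₂−J=2  J+j₁−j₂=2  J−j₁+j₂=2  j₁+j₂+J+1=7
(j₁±m₁, j₂±m₂, J±M) = (1,3,3,1,2,2)
P² = 8/7
sum k=1..2:
  [1] −1/4 = -1/4
  [2] +1/2 = 1/2
S = 1/4
C² = P²·S² = 1/14 ; C = +0.267261

+√(1/14) = +0.267261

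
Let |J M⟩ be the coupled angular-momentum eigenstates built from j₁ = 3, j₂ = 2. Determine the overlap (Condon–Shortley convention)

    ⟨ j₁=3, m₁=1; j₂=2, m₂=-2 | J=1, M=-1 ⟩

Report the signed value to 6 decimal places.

+√(1/35) ≈ +0.169031

√[3·4!2!0!/7! · 4!2!0!4!0!2!] = √(2304/35)
  +(−1)^0/∏(0,4,2,0,0,0)! = 1/48  (running 1/48)
⟨..|..⟩ = √(2304/35)·(1/48) = +0.169031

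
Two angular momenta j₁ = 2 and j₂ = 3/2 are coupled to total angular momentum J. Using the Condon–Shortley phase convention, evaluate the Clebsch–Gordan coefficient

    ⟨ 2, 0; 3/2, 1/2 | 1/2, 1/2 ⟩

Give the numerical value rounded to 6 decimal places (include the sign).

triangle: 3!·1!·0!/5! = 6/120
(j±m)!: 2!·2!·2!·1!·1!·0! = 8
prefactor² = (2J+1)·Δ·N² = 4/5
  k=2: +1/(2!·1!·0!·0!·1!·0!) = 1/2
Σ = 1/2  ⇒  CG² = 4/5·1/2² = 1/5
CG = +√(1/5) = +0.447214

+0.447214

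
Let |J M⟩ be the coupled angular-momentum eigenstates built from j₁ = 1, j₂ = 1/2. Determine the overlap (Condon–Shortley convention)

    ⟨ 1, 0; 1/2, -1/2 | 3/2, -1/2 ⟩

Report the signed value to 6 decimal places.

+0.816497

√[4·0!2!1!/4! · 1!1!0!1!1!2!] = √(2/3)
  +(−1)^0/∏(0,0,1,0,1,1)! = 1  (running 1)
⟨..|..⟩ = √(2/3)·(1) = +0.816497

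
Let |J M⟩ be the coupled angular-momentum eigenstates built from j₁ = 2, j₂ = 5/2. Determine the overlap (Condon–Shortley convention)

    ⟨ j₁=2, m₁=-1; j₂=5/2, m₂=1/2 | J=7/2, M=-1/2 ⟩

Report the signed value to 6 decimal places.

-0.557773  (= −√(14/45))

√[8·1!3!4!/9! · 1!3!3!2!3!4!] = √(1152/35)
  +(−1)^0/∏(0,1,3,3,0,1)! = 1/36  (running 1/36)
  +(−1)^1/∏(1,0,2,2,1,2)! = -1/8  (running -7/72)
⟨..|..⟩ = √(1152/35)·(-7/72) = -0.557773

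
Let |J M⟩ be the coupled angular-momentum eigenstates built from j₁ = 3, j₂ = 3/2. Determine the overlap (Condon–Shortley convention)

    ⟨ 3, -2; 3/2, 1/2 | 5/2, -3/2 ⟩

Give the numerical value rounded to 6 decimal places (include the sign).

+0.267261  (= +√(1/14))

triangle: 2!×4!×1!/8! = 48/40320
(j±m)!: 1!×5!×2!×1!×1!×4! = 5760
prefactor² = (2J+1)×Δ×N² = 288/7
  k=1: −1/(1!×1!×4!×1!×0!×0!) = -1/24
  k=2: +1/(2!×0!×3!×0!×1!×1!) = 1/12
Σ = 1/24  ⇒  CG² = 288/7×1/24² = 1/14
CG = +√(1/14) = +0.267261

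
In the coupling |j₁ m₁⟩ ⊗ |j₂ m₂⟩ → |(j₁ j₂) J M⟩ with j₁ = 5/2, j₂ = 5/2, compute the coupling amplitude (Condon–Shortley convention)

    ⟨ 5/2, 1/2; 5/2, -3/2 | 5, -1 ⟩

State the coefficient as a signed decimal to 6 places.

j₁+j₂−J=0  J+j₁−j₂=5  J−j₁+j₂=5  j₁+j₂+J+1=11
(j₁±m₁, j₂±m₂, J±M) = (3,2,1,4,4,6)
P² = 138240/7
sum k=0..0:
  [0] +1/288 = 1/288
S = 1/288
C² = P²·S² = 5/21 ; C = +0.487950

+√(5/21) = +0.487950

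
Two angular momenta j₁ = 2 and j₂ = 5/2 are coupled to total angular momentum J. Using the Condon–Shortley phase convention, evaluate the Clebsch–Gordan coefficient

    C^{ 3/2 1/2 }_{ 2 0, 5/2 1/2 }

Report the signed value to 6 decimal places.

+√(2/35) ≈ +0.239046

√[4·3!1!2!/7! · 2!2!3!2!2!1!] = √(32/35)
  +(−1)^1/∏(1,2,1,2,0,0)! = -1/4  (running -1/4)
  +(−1)^2/∏(2,1,0,1,1,1)! = 1/2  (running 1/4)
⟨..|..⟩ = √(32/35)·(1/4) = +0.239046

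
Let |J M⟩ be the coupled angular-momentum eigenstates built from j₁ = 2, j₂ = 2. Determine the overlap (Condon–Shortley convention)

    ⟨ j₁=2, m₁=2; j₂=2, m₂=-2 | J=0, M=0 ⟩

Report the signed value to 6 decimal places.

+√(1/5) ≈ +0.447214

triangle: 4!·0!·0!/5! = 24/120
(j±m)!: 4!·0!·0!·4!·0!·0! = 576
prefactor² = (2J+1)·Δ·N² = 576/5
  k=0: +1/(0!·4!·0!·0!·0!·0!) = 1/24
Σ = 1/24  ⇒  CG² = 576/5·1/24² = 1/5
CG = +√(1/5) = +0.447214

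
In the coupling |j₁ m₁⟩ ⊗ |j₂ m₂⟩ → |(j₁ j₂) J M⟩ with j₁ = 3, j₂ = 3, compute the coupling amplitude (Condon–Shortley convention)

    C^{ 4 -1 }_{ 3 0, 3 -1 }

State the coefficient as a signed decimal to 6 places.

−√(15/154) = -0.312094

√[9·2!4!4!/11! · 3!3!2!4!3!5!] = √(124416/385)
  +(−1)^0/∏(0,2,3,2,1,2)! = 1/48  (running 1/48)
  +(−1)^1/∏(1,1,2,1,2,3)! = -1/24  (running -1/48)
  +(−1)^2/∏(2,0,1,0,3,4)! = 1/288  (running -5/288)
⟨..|..⟩ = √(124416/385)·(-5/288) = -0.312094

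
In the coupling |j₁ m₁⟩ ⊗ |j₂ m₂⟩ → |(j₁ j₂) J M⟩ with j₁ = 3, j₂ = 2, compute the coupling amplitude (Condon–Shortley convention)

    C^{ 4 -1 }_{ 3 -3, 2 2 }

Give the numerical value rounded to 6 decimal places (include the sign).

−√(3/70) = -0.207020

triangle: 1!·5!·3!/10! = 720/3628800
(j±m)!: 0!·6!·4!·0!·3!·5! = 12441600
prefactor² = (2J+1)·Δ·N² = 155520/7
  k=1: −1/(1!·0!·5!·3!·0!·0!) = -1/720
Σ = -1/720  ⇒  CG² = 155520/7·(-1/720)² = 3/70
CG = −√(3/70) = -0.207020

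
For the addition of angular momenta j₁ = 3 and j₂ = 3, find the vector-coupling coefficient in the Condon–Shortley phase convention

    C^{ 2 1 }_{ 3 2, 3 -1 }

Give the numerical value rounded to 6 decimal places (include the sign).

triangle: 4!×2!×2!/9! = 96/362880
(j±m)!: 5!×1!×2!×4!×3!×1! = 34560
prefactor² = (2J+1)×Δ×N² = 320/7
  k=0: +1/(0!×4!×1!×2!×1!×0!) = 1/48
  k=1: −1/(1!×3!×0!×1!×2!×1!) = -1/12
Σ = -1/16  ⇒  CG² = 320/7×(-1/16)² = 5/28
CG = −√(5/28) = -0.422577

−√(5/28) ≈ -0.422577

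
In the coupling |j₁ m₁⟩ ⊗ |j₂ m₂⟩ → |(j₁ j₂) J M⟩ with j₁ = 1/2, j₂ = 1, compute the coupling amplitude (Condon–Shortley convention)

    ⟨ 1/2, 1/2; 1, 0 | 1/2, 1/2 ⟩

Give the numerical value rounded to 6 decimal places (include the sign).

+0.577350  (= +√(1/3))

triangle: 1!·0!·1!/3! = 1/6
(j±m)!: 1!·0!·1!·1!·1!·0! = 1
prefactor² = (2J+1)·Δ·N² = 1/3
  k=0: +1/(0!·1!·0!·1!·0!·0!) = 1
Σ = 1  ⇒  CG² = 1/3·1² = 1/3
CG = +√(1/3) = +0.577350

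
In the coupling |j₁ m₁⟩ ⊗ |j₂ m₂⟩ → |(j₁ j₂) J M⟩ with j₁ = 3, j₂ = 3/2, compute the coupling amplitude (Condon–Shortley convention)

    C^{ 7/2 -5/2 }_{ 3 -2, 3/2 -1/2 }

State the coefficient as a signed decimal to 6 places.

−√(1/7) = -0.377964

j₁+j₂−J=1  J+j₁−j₂=5  J−j₁+j₂=2  j₁+j₂+J+1=9
(j₁±m₁, j₂±m₂, J±M) = (1,5,1,2,1,6)
P² = 6400/7
sum k=0..1:
  [0] +1/120 = 1/120
  [1] −1/48 = -1/48
S = -1/80
C² = P²·S² = 1/7 ; C = -0.377964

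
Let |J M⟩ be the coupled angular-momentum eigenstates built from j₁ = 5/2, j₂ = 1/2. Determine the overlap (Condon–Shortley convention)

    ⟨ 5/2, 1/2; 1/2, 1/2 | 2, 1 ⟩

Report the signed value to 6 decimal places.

√[5·1!4!0!/6! · 3!2!1!0!3!1!] = √(12)
  +(−1)^1/∏(1,0,1,0,3,0)! = -1/6  (running -1/6)
⟨..|..⟩ = √(12)·(-1/6) = -0.577350

-0.577350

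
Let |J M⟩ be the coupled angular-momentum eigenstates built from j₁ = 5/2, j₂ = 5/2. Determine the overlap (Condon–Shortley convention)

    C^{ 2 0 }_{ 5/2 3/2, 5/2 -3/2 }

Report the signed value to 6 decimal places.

+√(1/84) = +0.109109

j₁+j₂−J=3  J+j₁−j₂=2  J−j₁+j₂=2  j₁+j₂+J+1=8
(j₁±m₁, j₂±m₂, J±M) = (4,1,1,4,2,2)
P² = 48/7
sum k=0..1:
  [0] +1/6 = 1/6
  [1] −1/8 = -1/8
S = 1/24
C² = P²·S² = 1/84 ; C = +0.109109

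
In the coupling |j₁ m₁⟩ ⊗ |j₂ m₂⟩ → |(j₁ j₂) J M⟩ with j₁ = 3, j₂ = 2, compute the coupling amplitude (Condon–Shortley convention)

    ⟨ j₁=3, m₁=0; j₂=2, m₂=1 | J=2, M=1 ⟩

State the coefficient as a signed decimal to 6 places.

√[5·3!3!1!/8! · 3!3!3!1!3!1!] = √(81/14)
  +(−1)^2/∏(2,1,1,1,2,0)! = 1/4  (running 1/4)
  +(−1)^3/∏(3,0,0,0,3,1)! = -1/36  (running 2/9)
⟨..|..⟩ = √(81/14)·(2/9) = +0.534522

+√(2/7) ≈ +0.534522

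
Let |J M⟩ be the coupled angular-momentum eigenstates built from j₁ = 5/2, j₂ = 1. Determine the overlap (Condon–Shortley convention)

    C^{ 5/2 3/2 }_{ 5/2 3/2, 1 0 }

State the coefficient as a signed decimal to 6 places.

+√(9/35) ≈ +0.507093

√[6·1!4!1!/7! · 4!1!1!1!4!1!] = √(576/35)
  +(−1)^0/∏(0,1,1,1,3,0)! = 1/6  (running 1/6)
  +(−1)^1/∏(1,0,0,0,4,1)! = -1/24  (running 1/8)
⟨..|..⟩ = √(576/35)·(1/8) = +0.507093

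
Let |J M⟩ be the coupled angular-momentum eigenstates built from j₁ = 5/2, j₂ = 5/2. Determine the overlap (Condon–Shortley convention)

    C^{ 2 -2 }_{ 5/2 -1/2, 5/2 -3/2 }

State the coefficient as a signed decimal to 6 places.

-0.566947

j₁+j₂−J=3  J+j₁−j₂=2  J−j₁+j₂=2  j₁+j₂+J+1=8
(j₁±m₁, j₂±m₂, J±M) = (2,3,1,4,0,4)
P² = 144/7
sum k=1..1:
  [1] −1/8 = -1/8
S = -1/8
C² = P²·S² = 9/28 ; C = -0.566947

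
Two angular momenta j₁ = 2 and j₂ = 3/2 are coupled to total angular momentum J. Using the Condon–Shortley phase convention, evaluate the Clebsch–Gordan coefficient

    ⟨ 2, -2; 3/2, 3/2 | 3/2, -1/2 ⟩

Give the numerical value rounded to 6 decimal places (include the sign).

+√(2/5) = +0.632456

triangle: 2!*2!*1!/6! = 4/720
(j±m)!: 0!*4!*3!*0!*1!*2! = 288
prefactor² = (2J+1)*Δ*N² = 32/5
  k=2: +1/(2!*0!*2!*1!*0!*0!) = 1/4
Σ = 1/4  ⇒  CG² = 32/5*1/4² = 2/5
CG = +√(2/5) = +0.632456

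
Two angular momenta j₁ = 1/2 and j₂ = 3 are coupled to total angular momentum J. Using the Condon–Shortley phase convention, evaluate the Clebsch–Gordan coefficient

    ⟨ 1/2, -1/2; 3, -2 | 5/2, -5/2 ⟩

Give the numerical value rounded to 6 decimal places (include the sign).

-0.377964

j₁+j₂−J=1  J+j₁−j₂=0  J−j₁+j₂=5  j₁+j₂+J+1=7
(j₁±m₁, j₂±m₂, J±M) = (0,1,1,5,0,5)
P² = 14400/7
sum k=1..1:
  [1] −1/120 = -1/120
S = -1/120
C² = P²·S² = 1/7 ; C = -0.377964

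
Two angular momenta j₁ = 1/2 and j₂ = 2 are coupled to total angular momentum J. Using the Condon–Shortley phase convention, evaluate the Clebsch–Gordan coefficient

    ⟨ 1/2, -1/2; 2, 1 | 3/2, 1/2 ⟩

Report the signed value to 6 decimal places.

−√(3/5) ≈ -0.774597

j₁+j₂−J=1  J+j₁−j₂=0  J−j₁+j₂=3  j₁+j₂+J+1=5
(j₁±m₁, j₂±m₂, J±M) = (0,1,3,1,2,1)
P² = 12/5
sum k=1..1:
  [1] −1/2 = -1/2
S = -1/2
C² = P²·S² = 3/5 ; C = -0.774597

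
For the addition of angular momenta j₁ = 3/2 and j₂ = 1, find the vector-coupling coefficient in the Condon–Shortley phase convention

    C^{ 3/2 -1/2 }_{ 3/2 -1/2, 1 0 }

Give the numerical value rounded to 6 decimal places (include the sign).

−√(1/15) ≈ -0.258199

j₁+j₂−J=1  J+j₁−j₂=2  J−j₁+j₂=1  j₁+j₂+J+1=5
(j₁±m₁, j₂±m₂, J±M) = (1,2,1,1,1,2)
P² = 4/15
sum k=0..1:
  [0] +1/2 = 1/2
  [1] −1/1 = -1
S = -1/2
C² = P²·S² = 1/15 ; C = -0.258199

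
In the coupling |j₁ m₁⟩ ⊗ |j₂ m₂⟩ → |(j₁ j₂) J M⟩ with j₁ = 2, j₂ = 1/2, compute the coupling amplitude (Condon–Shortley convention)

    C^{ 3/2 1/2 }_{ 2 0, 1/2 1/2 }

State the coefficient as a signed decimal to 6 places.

-0.632456  (= −√(2/5))

triangle: 1!×3!×0!/5! = 6/120
(j±m)!: 2!×2!×1!×0!×2!×1! = 8
prefactor² = (2J+1)×Δ×N² = 8/5
  k=1: −1/(1!×0!×1!×0!×2!×0!) = -1/2
Σ = -1/2  ⇒  CG² = 8/5×(-1/2)² = 2/5
CG = −√(2/5) = -0.632456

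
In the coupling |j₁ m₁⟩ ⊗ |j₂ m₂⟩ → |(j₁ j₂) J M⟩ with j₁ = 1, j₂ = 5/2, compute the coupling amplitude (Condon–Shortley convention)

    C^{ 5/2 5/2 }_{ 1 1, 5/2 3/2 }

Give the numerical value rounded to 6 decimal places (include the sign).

+0.534522

triangle: 1!·1!·4!/7! = 24/5040
(j±m)!: 2!·0!·4!·1!·5!·0! = 5760
prefactor² = (2J+1)·Δ·N² = 1152/7
  k=0: +1/(0!·1!·0!·4!·1!·0!) = 1/24
Σ = 1/24  ⇒  CG² = 1152/7·1/24² = 2/7
CG = +√(2/7) = +0.534522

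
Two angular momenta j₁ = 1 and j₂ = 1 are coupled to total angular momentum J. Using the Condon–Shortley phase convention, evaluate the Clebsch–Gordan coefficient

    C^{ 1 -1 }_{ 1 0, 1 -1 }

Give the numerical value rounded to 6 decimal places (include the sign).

triangle: 1!·1!·1!/4! = 1/24
(j±m)!: 1!·1!·0!·2!·0!·2! = 4
prefactor² = (2J+1)·Δ·N² = 1/2
  k=0: +1/(0!·1!·1!·0!·0!·1!) = 1
Σ = 1  ⇒  CG² = 1/2·1² = 1/2
CG = +√(1/2) = +0.707107

+0.707107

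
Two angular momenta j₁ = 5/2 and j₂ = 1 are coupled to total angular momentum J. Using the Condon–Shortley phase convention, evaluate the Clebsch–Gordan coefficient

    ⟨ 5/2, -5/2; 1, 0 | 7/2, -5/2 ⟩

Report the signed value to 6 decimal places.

+√(2/7) ≈ +0.534522

√[8·0!5!2!/8! · 0!5!1!1!1!6!] = √(28800/7)
  +(−1)^0/∏(0,0,5,1,0,1)! = 1/120  (running 1/120)
⟨..|..⟩ = √(28800/7)·(1/120) = +0.534522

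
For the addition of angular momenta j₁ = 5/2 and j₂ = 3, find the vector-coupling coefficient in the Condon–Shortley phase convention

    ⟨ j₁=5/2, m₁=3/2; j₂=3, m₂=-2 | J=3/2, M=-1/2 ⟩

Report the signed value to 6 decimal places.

−√(1/21) ≈ -0.218218

√[4·4!1!2!/8! · 4!1!1!5!1!2!] = √(192/7)
  +(−1)^0/∏(0,4,1,1,0,1)! = 1/24  (running 1/24)
  +(−1)^1/∏(1,3,0,0,1,2)! = -1/12  (running -1/24)
⟨..|..⟩ = √(192/7)·(-1/24) = -0.218218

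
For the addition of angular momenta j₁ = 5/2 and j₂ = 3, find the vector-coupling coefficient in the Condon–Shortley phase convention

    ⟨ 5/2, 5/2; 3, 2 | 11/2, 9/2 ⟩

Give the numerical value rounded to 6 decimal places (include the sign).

+0.738549  (= +√(6/11))

j₁+j₂−J=0  J+j₁−j₂=5  J−j₁+j₂=6  j₁+j₂+J+1=12
(j₁±m₁, j₂±m₂, J±M) = (5,0,5,1,10,1)
P² = 1244160000/11
sum k=0..0:
  [0] +1/14400 = 1/14400
S = 1/14400
C² = P²·S² = 6/11 ; C = +0.738549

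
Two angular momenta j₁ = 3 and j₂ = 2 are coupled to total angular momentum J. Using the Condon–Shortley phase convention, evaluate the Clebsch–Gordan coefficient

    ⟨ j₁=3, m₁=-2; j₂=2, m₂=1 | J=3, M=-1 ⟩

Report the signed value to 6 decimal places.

triangle: 2!·4!·2!/9! = 96/362880
(j±m)!: 1!·5!·3!·1!·2!·4! = 34560
prefactor² = (2J+1)·Δ·N² = 64
  k=1: −1/(1!·1!·4!·2!·0!·0!) = -1/48
  k=2: +1/(2!·0!·3!·1!·1!·1!) = 1/12
Σ = 1/16  ⇒  CG² = 64·1/16² = 1/4
CG = +√(1/4) = +0.500000

+√(1/4) = +0.500000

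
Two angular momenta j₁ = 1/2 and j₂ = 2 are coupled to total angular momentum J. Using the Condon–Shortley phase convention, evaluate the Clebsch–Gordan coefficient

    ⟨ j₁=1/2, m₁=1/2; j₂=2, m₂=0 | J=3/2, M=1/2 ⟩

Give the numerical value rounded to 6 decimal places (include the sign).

triangle: 1!·0!·3!/5! = 6/120
(j±m)!: 1!·0!·2!·2!·2!·1! = 8
prefactor² = (2J+1)·Δ·N² = 8/5
  k=0: +1/(0!·1!·0!·2!·0!·1!) = 1/2
Σ = 1/2  ⇒  CG² = 8/5·1/2² = 2/5
CG = +√(2/5) = +0.632456

+0.632456  (= +√(2/5))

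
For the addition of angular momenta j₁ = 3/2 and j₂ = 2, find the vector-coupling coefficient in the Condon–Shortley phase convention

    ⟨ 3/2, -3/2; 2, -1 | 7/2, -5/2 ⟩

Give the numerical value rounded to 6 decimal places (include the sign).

+0.755929

√[8·0!3!4!/8! · 0!3!1!3!1!6!] = √(5184/7)
  +(−1)^0/∏(0,0,3,1,0,3)! = 1/36  (running 1/36)
⟨..|..⟩ = √(5184/7)·(1/36) = +0.755929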